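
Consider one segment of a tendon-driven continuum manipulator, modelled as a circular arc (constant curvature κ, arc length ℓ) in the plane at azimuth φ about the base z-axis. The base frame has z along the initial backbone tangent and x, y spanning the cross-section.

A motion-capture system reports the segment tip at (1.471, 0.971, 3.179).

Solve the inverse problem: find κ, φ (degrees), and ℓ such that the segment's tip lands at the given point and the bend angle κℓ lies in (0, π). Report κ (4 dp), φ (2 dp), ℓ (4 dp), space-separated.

0.2668 33.43 3.7950

ρ = √(x²+y²) = √(1.471² + 0.971²) = 1.76258
φ = atan2(y, x) mod 360° = atan2(0.971, 1.471) = 33.4286°
|p|² = ρ² + z² = 1.76258² + 3.179² = 13.21272
κ = 2ρ / |p|² = 2×1.76258 / 13.21272 = 0.26680
θ = 2·atan2(ρ, z) = 2·atan2(1.76258, 3.179) = 1.01250 rad
ℓ = θ/κ = 1.01250/0.26680 = 3.79497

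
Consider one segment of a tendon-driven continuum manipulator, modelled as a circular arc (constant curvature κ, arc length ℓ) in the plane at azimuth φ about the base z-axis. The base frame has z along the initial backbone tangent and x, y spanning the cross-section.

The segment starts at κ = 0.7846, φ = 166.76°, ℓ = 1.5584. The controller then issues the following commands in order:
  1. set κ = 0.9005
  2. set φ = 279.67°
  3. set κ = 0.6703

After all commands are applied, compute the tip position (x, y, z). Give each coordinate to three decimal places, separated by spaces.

0.125 -0.732 1.290

initial: κ=0.7846, φ=166.76°, ℓ=1.5584
cmd 1: set κ=0.9005 → (κ,φ,ℓ)=(0.9005,166.76°,1.5584) → tip=(-0.9008,0.2119,1.0950)
cmd 2: set φ=279.67° → (κ,φ,ℓ)=(0.9005,279.67°,1.5584) → tip=(0.1554,-0.9123,1.0950)
cmd 3: set κ=0.6703 → (κ,φ,ℓ)=(0.6703,279.67°,1.5584) → tip=(0.1247,-0.7320,1.2901)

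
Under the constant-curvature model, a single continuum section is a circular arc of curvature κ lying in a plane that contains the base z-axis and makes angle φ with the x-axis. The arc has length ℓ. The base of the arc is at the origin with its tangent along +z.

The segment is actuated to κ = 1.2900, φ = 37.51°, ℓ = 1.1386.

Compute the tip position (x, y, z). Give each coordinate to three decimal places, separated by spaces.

θ = κ·ℓ = 1.2900 × 1.1386 = 1.46879 rad
ρ = (1 − cos θ)/κ = (1 − 0.10183)/1.2900 = 0.69626
z = sin θ / κ = 0.99480/1.2900 = 0.77116
x = ρ cos φ = 0.69626 × cos(37.51°) = 0.55231
y = ρ sin φ = 0.69626 × sin(37.51°) = 0.42395

0.552 0.424 0.771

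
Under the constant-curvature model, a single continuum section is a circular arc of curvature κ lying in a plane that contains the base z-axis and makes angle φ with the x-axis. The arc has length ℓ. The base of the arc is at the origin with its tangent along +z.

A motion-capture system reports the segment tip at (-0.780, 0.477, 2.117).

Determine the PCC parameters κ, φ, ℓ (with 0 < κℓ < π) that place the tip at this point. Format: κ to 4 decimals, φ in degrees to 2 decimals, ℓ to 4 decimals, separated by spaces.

0.3439 148.55 2.3711

ρ = √(x²+y²) = √(-0.780² + 0.477²) = 0.91429
φ = atan2(y, x) mod 360° = atan2(0.477, -0.780) = 148.5526°
|p|² = ρ² + z² = 0.91429² + 2.117² = 5.31762
κ = 2ρ / |p|² = 2×0.91429 / 5.31762 = 0.34387
θ = 2·atan2(ρ, z) = 2·atan2(0.91429, 2.117) = 0.81537 rad
ℓ = θ/κ = 0.81537/0.34387 = 2.37114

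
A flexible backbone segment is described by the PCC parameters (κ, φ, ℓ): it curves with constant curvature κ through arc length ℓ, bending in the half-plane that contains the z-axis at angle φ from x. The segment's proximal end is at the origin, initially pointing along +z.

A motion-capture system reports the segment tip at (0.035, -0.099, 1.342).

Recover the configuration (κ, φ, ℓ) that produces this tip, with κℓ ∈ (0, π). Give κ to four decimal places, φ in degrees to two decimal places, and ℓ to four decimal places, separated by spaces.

ρ = √(x²+y²) = √(0.035² + -0.099²) = 0.10500
φ = atan2(y, x) mod 360° = atan2(-0.099, 0.035) = 289.4703°
|p|² = ρ² + z² = 0.10500² + 1.342² = 1.81199
κ = 2ρ / |p|² = 2×0.10500 / 1.81199 = 0.11590
θ = 2·atan2(ρ, z) = 2·atan2(0.10500, 1.342) = 0.15617 rad
ℓ = θ/κ = 0.15617/0.11590 = 1.34747

0.1159 289.47 1.3475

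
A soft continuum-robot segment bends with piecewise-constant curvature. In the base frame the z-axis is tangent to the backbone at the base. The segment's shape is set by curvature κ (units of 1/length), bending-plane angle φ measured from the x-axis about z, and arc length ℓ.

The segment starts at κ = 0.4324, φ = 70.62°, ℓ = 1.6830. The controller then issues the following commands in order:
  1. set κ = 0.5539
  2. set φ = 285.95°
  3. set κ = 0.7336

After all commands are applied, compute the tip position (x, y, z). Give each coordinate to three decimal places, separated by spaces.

initial: κ=0.4324, φ=70.62°, ℓ=1.6830
cmd 1: set κ=0.5539 → (κ,φ,ℓ)=(0.5539,70.62°,1.6830) → tip=(0.2420,0.6879,1.4496)
cmd 2: set φ=285.95° → (κ,φ,ℓ)=(0.5539,285.95°,1.6830) → tip=(0.2004,-0.7012,1.4496)
cmd 3: set κ=0.7336 → (κ,φ,ℓ)=(0.7336,285.95°,1.6830) → tip=(0.2510,-0.8783,1.2868)

0.251 -0.878 1.287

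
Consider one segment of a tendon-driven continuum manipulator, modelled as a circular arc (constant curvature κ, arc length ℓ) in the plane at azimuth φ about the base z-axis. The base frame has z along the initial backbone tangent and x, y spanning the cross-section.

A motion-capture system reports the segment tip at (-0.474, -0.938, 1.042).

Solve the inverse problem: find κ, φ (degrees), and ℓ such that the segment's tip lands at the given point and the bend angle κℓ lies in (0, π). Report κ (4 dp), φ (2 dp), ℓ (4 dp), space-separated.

0.9597 243.19 1.6458

ρ = √(x²+y²) = √(-0.474² + -0.938²) = 1.05096
φ = atan2(y, x) mod 360° = atan2(-0.938, -0.474) = 243.1911°
|p|² = ρ² + z² = 1.05096² + 1.042² = 2.19028
κ = 2ρ / |p|² = 2×1.05096 / 2.19028 = 0.95966
θ = 2·atan2(ρ, z) = 2·atan2(1.05096, 1.042) = 1.57936 rad
ℓ = θ/κ = 1.57936/0.95966 = 1.64575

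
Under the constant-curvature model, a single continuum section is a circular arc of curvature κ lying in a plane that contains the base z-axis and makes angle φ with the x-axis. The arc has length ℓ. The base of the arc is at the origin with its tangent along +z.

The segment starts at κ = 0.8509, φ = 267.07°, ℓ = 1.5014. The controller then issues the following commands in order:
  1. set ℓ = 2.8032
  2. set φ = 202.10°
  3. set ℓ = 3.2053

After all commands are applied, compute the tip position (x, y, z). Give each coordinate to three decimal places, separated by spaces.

initial: κ=0.8509, φ=267.07°, ℓ=1.5014
cmd 1: set ℓ=2.8032 → (κ,φ,ℓ)=(0.8509,267.07°,2.8032) → tip=(-0.1038,-2.0274,0.8065)
cmd 2: set φ=202.10° → (κ,φ,ℓ)=(0.8509,202.10°,2.8032) → tip=(-1.8809,-0.7637,0.8065)
cmd 3: set ℓ=3.2053 → (κ,φ,ℓ)=(0.8509,202.10°,3.2053) → tip=(-2.0857,-0.8469,0.4730)

-2.086 -0.847 0.473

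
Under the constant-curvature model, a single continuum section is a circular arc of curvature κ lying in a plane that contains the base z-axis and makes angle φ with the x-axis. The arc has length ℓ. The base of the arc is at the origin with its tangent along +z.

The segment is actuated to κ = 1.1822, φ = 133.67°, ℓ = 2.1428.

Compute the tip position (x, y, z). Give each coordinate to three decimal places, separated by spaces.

-1.063 1.114 0.483

θ = κ·ℓ = 1.1822 × 2.1428 = 2.53322 rad
ρ = (1 − cos θ)/κ = (1 − -0.82058)/1.1822 = 1.53999
z = sin θ / κ = 0.57153/1.1822 = 0.48345
x = ρ cos φ = 1.53999 × cos(133.67°) = -1.06337
y = ρ sin φ = 1.53999 × sin(133.67°) = 1.11392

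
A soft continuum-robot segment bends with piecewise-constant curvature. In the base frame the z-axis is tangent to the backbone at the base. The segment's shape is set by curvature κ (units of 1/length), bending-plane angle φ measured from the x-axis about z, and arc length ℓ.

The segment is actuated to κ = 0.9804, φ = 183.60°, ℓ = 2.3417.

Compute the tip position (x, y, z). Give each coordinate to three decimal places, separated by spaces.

-1.693 -0.107 0.763

θ = κ·ℓ = 0.9804 × 2.3417 = 2.29580 rad
ρ = (1 − cos θ)/κ = (1 − -0.66314)/0.9804 = 1.69639
z = sin θ / κ = 0.74850/0.9804 = 0.76346
x = ρ cos φ = 1.69639 × cos(183.60°) = -1.69304
y = ρ sin φ = 1.69639 × sin(183.60°) = -0.10652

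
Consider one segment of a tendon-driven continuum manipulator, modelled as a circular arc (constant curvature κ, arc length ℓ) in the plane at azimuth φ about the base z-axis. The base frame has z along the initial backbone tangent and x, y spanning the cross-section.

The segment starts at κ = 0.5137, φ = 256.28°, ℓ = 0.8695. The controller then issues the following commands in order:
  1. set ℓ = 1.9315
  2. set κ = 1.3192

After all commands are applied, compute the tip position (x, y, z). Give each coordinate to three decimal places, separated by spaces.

initial: κ=0.5137, φ=256.28°, ℓ=0.8695
cmd 1: set ℓ=1.9315 → (κ,φ,ℓ)=(0.5137,256.28°,1.9315) → tip=(-0.2092,-0.8570,1.6298)
cmd 2: set κ=1.3192 → (κ,φ,ℓ)=(1.3192,256.28°,1.9315) → tip=(-0.3288,-1.3469,0.4240)

-0.329 -1.347 0.424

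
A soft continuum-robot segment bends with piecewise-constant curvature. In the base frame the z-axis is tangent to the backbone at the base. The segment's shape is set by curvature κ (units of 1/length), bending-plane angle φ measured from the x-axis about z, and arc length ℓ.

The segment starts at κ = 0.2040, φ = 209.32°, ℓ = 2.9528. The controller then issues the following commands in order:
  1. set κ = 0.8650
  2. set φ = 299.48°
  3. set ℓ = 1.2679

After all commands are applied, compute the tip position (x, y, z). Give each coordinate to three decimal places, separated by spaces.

0.309 -0.547 1.029

initial: κ=0.2040, φ=209.32°, ℓ=2.9528
cmd 1: set κ=0.8650 → (κ,φ,ℓ)=(0.8650,209.32°,2.9528) → tip=(-1.8470,-1.0373,0.6407)
cmd 2: set φ=299.48° → (κ,φ,ℓ)=(0.8650,299.48°,2.9528) → tip=(1.0425,-1.8441,0.6407)
cmd 3: set ℓ=1.2679 → (κ,φ,ℓ)=(0.8650,299.48°,1.2679) → tip=(0.3092,-0.5470,1.0286)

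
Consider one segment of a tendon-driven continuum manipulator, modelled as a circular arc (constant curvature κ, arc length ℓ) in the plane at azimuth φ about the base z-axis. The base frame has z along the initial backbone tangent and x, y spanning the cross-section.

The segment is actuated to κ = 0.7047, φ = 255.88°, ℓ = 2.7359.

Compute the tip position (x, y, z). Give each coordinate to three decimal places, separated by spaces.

-0.467 -1.857 1.329

θ = κ·ℓ = 0.7047 × 2.7359 = 1.92799 rad
ρ = (1 − cos θ)/κ = (1 − -0.34965)/0.7047 = 1.91521
z = sin θ / κ = 0.93688/0.7047 = 1.32948
x = ρ cos φ = 1.91521 × cos(255.88°) = -0.46722
y = ρ sin φ = 1.91521 × sin(255.88°) = -1.85734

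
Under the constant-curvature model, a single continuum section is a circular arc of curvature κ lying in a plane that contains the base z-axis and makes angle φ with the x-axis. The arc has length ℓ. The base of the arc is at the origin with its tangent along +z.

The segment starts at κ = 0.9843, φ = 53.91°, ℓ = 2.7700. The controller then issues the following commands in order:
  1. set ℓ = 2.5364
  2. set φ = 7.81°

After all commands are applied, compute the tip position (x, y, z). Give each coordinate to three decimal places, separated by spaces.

1.811 0.248 0.611

initial: κ=0.9843, φ=53.91°, ℓ=2.7700
cmd 1: set ℓ=2.5364 → (κ,φ,ℓ)=(0.9843,53.91°,2.5364) → tip=(1.0767,1.4770,0.6108)
cmd 2: set φ=7.81° → (κ,φ,ℓ)=(0.9843,7.81°,2.5364) → tip=(1.8108,0.2484,0.6108)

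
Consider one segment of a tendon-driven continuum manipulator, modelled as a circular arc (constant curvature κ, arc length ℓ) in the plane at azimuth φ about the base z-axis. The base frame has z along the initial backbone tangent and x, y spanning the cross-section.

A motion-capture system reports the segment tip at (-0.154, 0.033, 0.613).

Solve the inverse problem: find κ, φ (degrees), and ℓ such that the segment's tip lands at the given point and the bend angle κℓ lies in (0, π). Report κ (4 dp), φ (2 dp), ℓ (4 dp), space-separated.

ρ = √(x²+y²) = √(-0.154² + 0.033²) = 0.15750
φ = atan2(y, x) mod 360° = atan2(0.033, -0.154) = 167.9052°
|p|² = ρ² + z² = 0.15750² + 0.613² = 0.40057
κ = 2ρ / |p|² = 2×0.15750 / 0.40057 = 0.78635
θ = 2·atan2(ρ, z) = 2·atan2(0.15750, 0.613) = 0.50297 rad
ℓ = θ/κ = 0.50297/0.78635 = 0.63963

0.7864 167.91 0.6396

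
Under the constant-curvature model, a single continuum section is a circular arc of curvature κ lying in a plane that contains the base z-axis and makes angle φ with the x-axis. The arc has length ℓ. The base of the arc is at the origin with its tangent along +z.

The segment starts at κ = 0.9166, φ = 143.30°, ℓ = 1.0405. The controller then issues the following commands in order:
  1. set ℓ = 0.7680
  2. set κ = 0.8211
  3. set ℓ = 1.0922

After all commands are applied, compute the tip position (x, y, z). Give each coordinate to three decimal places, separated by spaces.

-0.367 0.274 0.952

initial: κ=0.9166, φ=143.30°, ℓ=1.0405
cmd 1: set ℓ=0.7680 → (κ,φ,ℓ)=(0.9166,143.30°,0.7680) → tip=(-0.2079,0.1550,0.7061)
cmd 2: set κ=0.8211 → (κ,φ,ℓ)=(0.8211,143.30°,0.7680) → tip=(-0.1878,0.1400,0.7181)
cmd 3: set ℓ=1.0922 → (κ,φ,ℓ)=(0.8211,143.30°,1.0922) → tip=(-0.3670,0.2736,0.9516)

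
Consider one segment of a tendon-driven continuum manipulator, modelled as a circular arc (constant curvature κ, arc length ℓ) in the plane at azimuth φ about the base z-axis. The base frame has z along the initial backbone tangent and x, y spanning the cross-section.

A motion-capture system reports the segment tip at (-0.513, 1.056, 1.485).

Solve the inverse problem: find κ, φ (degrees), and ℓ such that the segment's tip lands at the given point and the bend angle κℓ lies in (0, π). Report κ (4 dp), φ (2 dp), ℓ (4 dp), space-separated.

ρ = √(x²+y²) = √(-0.513² + 1.056²) = 1.17401
φ = atan2(y, x) mod 360° = atan2(1.056, -0.513) = 115.9103°
|p|² = ρ² + z² = 1.17401² + 1.485² = 3.58353
κ = 2ρ / |p|² = 2×1.17401 / 3.58353 = 0.65523
θ = 2·atan2(ρ, z) = 2·atan2(1.17401, 1.485) = 1.33794 rad
ℓ = θ/κ = 1.33794/0.65523 = 2.04195

0.6552 115.91 2.0420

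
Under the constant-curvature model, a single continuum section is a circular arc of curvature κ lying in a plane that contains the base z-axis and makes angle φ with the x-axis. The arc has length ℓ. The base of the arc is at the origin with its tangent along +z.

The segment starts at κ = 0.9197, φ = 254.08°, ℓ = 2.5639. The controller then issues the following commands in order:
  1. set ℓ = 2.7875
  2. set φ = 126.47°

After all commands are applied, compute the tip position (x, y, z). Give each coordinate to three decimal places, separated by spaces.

initial: κ=0.9197, φ=254.08°, ℓ=2.5639
cmd 1: set ℓ=2.7875 → (κ,φ,ℓ)=(0.9197,254.08°,2.7875) → tip=(-0.5481,-1.9214,0.5940)
cmd 2: set φ=126.47° → (κ,φ,ℓ)=(0.9197,126.47°,2.7875) → tip=(-1.1876,1.6068,0.5940)

-1.188 1.607 0.594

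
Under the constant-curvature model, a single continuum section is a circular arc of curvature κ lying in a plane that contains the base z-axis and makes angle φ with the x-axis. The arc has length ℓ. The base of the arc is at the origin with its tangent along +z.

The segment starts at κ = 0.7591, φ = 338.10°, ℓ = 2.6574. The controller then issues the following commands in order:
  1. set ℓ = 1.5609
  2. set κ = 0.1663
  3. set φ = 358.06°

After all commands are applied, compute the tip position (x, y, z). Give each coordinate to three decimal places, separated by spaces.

initial: κ=0.7591, φ=338.10°, ℓ=2.6574
cmd 1: set ℓ=1.5609 → (κ,φ,ℓ)=(0.7591,338.10°,1.5609) → tip=(0.7622,-0.3064,1.2205)
cmd 2: set κ=0.1663 → (κ,φ,ℓ)=(0.1663,338.10°,1.5609) → tip=(0.1869,-0.0751,1.5434)
cmd 3: set φ=358.06° → (κ,φ,ℓ)=(0.1663,358.06°,1.5609) → tip=(0.2013,-0.0068,1.5434)

0.201 -0.007 1.543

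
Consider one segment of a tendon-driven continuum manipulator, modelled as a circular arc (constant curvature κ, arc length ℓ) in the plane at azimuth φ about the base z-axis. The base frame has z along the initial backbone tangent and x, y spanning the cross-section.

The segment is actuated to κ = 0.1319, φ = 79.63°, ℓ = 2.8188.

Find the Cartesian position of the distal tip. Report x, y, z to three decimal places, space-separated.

θ = κ·ℓ = 0.1319 × 2.8188 = 0.37180 rad
ρ = (1 − cos θ)/κ = (1 − 0.93168)/0.1319 = 0.51801
z = sin θ / κ = 0.36329/0.1319 = 2.75430
x = ρ cos φ = 0.51801 × cos(79.63°) = 0.09324
y = ρ sin φ = 0.51801 × sin(79.63°) = 0.50954

0.093 0.510 2.754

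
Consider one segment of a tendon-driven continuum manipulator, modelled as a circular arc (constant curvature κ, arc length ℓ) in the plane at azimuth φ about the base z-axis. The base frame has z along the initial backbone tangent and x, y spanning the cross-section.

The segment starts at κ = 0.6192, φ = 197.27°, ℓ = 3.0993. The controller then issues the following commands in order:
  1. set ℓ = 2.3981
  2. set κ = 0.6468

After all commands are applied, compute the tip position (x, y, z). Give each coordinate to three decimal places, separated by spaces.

-1.447 -0.450 1.546

initial: κ=0.6192, φ=197.27°, ℓ=3.0993
cmd 1: set ℓ=2.3981 → (κ,φ,ℓ)=(0.6192,197.27°,2.3981) → tip=(-1.4099,-0.4383,1.6090)
cmd 2: set κ=0.6468 → (κ,φ,ℓ)=(0.6468,197.27°,2.3981) → tip=(-1.4473,-0.4499,1.5458)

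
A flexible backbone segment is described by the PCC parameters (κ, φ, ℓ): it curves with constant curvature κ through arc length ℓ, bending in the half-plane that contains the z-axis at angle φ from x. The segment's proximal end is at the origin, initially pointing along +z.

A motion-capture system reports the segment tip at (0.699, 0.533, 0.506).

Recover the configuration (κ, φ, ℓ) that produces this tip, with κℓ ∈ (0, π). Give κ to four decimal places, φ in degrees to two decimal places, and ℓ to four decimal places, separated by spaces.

1.7090 37.33 1.2270

ρ = √(x²+y²) = √(0.699² + 0.533²) = 0.87903
φ = atan2(y, x) mod 360° = atan2(0.533, 0.699) = 37.3262°
|p|² = ρ² + z² = 0.87903² + 0.506² = 1.02873
κ = 2ρ / |p|² = 2×0.87903 / 1.02873 = 1.70896
θ = 2·atan2(ρ, z) = 2·atan2(0.87903, 0.506) = 2.09697 rad
ℓ = θ/κ = 2.09697/1.70896 = 1.22704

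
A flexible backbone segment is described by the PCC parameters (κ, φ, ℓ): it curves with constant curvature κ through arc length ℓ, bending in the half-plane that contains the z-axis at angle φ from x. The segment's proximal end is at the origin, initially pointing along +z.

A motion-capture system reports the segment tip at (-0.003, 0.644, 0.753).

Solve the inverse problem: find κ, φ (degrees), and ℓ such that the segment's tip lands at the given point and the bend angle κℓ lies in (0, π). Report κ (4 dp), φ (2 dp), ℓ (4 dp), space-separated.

ρ = √(x²+y²) = √(-0.003² + 0.644²) = 0.64401
φ = atan2(y, x) mod 360° = atan2(0.644, -0.003) = 90.2669°
|p|² = ρ² + z² = 0.64401² + 0.753² = 0.98175
κ = 2ρ / |p|² = 2×0.64401 / 0.98175 = 1.31195
θ = 2·atan2(ρ, z) = 2·atan2(0.64401, 0.753) = 1.41507 rad
ℓ = θ/κ = 1.41507/1.31195 = 1.07860

1.3120 90.27 1.0786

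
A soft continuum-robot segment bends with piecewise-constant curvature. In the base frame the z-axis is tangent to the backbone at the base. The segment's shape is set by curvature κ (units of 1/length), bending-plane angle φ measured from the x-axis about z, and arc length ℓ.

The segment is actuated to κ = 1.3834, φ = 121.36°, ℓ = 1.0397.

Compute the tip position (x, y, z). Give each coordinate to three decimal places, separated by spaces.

θ = κ·ℓ = 1.3834 × 1.0397 = 1.43832 rad
ρ = (1 − cos θ)/κ = (1 − 0.13209)/1.3834 = 0.62738
z = sin θ / κ = 0.99124/1.3834 = 0.71652
x = ρ cos φ = 0.62738 × cos(121.36°) = -0.32649
y = ρ sin φ = 0.62738 × sin(121.36°) = 0.53573

-0.326 0.536 0.717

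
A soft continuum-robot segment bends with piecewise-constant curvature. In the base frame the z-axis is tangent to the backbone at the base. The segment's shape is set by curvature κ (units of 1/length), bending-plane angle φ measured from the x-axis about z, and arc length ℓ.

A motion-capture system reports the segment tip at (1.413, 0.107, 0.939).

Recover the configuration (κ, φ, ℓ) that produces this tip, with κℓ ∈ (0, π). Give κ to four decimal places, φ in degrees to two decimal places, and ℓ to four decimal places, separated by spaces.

0.9807 4.33 2.0099

ρ = √(x²+y²) = √(1.413² + 0.107²) = 1.41705
φ = atan2(y, x) mod 360° = atan2(0.107, 1.413) = 4.3305°
|p|² = ρ² + z² = 1.41705² + 0.939² = 2.88974
κ = 2ρ / |p|² = 2×1.41705 / 2.88974 = 0.98074
θ = 2·atan2(ρ, z) = 2·atan2(1.41705, 0.939) = 1.97116 rad
ℓ = θ/κ = 1.97116/0.98074 = 2.00987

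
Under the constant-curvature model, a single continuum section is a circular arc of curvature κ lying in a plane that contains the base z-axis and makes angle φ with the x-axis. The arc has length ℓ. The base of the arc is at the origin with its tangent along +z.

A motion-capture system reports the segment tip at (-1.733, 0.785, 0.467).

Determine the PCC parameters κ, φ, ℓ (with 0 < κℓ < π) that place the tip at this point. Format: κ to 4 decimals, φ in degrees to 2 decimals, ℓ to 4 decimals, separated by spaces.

0.9915 155.63 2.6830

ρ = √(x²+y²) = √(-1.733² + 0.785²) = 1.90250
φ = atan2(y, x) mod 360° = atan2(0.785, -1.733) = 155.6308°
|p|² = ρ² + z² = 1.90250² + 0.467² = 3.83760
κ = 2ρ / |p|² = 2×1.90250 / 3.83760 = 0.99151
θ = 2·atan2(ρ, z) = 2·atan2(1.90250, 0.467) = 2.66018 rad
ℓ = θ/κ = 2.66018/0.99151 = 2.68297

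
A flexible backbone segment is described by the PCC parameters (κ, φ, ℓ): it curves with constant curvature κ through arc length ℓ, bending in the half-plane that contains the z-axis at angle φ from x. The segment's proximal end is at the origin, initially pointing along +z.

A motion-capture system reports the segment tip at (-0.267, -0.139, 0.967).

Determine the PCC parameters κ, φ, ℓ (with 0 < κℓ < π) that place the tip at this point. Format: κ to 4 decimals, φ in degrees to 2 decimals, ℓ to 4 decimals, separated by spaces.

ρ = √(x²+y²) = √(-0.267² + -0.139²) = 0.30101
φ = atan2(y, x) mod 360° = atan2(-0.139, -0.267) = 207.5015°
|p|² = ρ² + z² = 0.30101² + 0.967² = 1.02570
κ = 2ρ / |p|² = 2×0.30101 / 1.02570 = 0.58695
θ = 2·atan2(ρ, z) = 2·atan2(0.30101, 0.967) = 0.60356 rad
ℓ = θ/κ = 0.60356/0.58695 = 1.02831

0.5869 207.50 1.0283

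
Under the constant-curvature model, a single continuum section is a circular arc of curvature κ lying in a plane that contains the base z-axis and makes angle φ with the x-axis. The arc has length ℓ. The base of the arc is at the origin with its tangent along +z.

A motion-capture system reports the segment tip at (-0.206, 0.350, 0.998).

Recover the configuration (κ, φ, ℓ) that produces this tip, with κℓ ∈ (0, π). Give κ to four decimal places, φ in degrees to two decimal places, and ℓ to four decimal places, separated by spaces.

0.6996 120.48 1.1048

ρ = √(x²+y²) = √(-0.206² + 0.350²) = 0.40612
φ = atan2(y, x) mod 360° = atan2(0.350, -0.206) = 120.4799°
|p|² = ρ² + z² = 0.40612² + 0.998² = 1.16094
κ = 2ρ / |p|² = 2×0.40612 / 1.16094 = 0.69965
θ = 2·atan2(ρ, z) = 2·atan2(0.40612, 0.998) = 0.77294 rad
ℓ = θ/κ = 0.77294/0.69965 = 1.10477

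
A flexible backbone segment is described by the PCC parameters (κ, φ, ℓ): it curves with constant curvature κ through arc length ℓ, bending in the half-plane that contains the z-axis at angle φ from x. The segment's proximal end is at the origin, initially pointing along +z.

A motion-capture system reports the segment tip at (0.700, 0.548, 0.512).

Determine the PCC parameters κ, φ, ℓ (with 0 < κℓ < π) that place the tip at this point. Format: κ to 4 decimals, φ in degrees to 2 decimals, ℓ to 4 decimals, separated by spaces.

ρ = √(x²+y²) = √(0.700² + 0.548²) = 0.88899
φ = atan2(y, x) mod 360° = atan2(0.548, 0.700) = 38.0559°
|p|² = ρ² + z² = 0.88899² + 0.512² = 1.05245
κ = 2ρ / |p|² = 2×0.88899 / 1.05245 = 1.68938
θ = 2·atan2(ρ, z) = 2·atan2(0.88899, 0.512) = 2.09652 rad
ℓ = θ/κ = 2.09652/1.68938 = 1.24100

1.6894 38.06 1.2410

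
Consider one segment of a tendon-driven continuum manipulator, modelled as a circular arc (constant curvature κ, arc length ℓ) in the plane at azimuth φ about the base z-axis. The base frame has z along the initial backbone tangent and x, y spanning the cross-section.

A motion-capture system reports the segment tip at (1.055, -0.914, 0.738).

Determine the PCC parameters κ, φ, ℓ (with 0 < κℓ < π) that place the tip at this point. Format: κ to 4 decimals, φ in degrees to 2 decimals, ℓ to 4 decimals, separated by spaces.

ρ = √(x²+y²) = √(1.055² + -0.914²) = 1.39586
φ = atan2(y, x) mod 360° = atan2(-0.914, 1.055) = 319.0960°
|p|² = ρ² + z² = 1.39586² + 0.738² = 2.49307
κ = 2ρ / |p|² = 2×1.39586 / 2.49307 = 1.11979
θ = 2·atan2(ρ, z) = 2·atan2(1.39586, 0.738) = 2.16890 rad
ℓ = θ/κ = 2.16890/1.11979 = 1.93687

1.1198 319.10 1.9369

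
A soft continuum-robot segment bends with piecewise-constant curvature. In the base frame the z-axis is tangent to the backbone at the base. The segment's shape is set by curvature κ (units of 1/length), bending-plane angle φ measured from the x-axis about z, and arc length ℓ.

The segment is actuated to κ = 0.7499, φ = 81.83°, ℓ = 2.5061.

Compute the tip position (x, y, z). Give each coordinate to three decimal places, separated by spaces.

θ = κ·ℓ = 0.7499 × 2.5061 = 1.87932 rad
ρ = (1 − cos θ)/κ = (1 − -0.30366)/0.7499 = 1.73844
z = sin θ / κ = 0.95278/0.7499 = 1.27054
x = ρ cos φ = 1.73844 × cos(81.83°) = 0.24705
y = ρ sin φ = 1.73844 × sin(81.83°) = 1.72080

0.247 1.721 1.271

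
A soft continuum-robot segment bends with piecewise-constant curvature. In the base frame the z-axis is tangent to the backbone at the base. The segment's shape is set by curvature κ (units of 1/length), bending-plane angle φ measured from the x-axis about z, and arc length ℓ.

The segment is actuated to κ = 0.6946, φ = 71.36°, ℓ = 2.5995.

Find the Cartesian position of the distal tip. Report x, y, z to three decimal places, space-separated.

θ = κ·ℓ = 0.6946 × 2.5995 = 1.80561 rad
ρ = (1 − cos θ)/κ = (1 − -0.23266)/0.6946 = 1.77464
z = sin θ / κ = 0.97256/0.6946 = 1.40017
x = ρ cos φ = 1.77464 × cos(71.36°) = 0.56721
y = ρ sin φ = 1.77464 × sin(71.36°) = 1.68155

0.567 1.682 1.400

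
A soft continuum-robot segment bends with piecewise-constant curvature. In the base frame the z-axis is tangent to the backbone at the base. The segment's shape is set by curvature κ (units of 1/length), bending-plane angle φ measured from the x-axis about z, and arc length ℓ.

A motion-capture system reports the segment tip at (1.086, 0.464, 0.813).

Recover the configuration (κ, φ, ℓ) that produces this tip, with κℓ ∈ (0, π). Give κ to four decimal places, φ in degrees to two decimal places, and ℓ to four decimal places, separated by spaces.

ρ = √(x²+y²) = √(1.086² + 0.464²) = 1.18097
φ = atan2(y, x) mod 360° = atan2(0.464, 1.086) = 23.1349°
|p|² = ρ² + z² = 1.18097² + 0.813² = 2.05566
κ = 2ρ / |p|² = 2×1.18097 / 2.05566 = 1.14899
θ = 2·atan2(ρ, z) = 2·atan2(1.18097, 0.813) = 1.93577 rad
ℓ = θ/κ = 1.93577/1.14899 = 1.68476

1.1490 23.13 1.6848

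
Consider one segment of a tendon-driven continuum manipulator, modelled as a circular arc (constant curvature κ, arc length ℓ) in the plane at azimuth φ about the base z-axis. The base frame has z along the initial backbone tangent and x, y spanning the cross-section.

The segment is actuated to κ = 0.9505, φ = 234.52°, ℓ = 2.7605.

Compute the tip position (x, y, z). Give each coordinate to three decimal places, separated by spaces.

-1.141 -1.601 0.521

θ = κ·ℓ = 0.9505 × 2.7605 = 2.62386 rad
ρ = (1 − cos θ)/κ = (1 − -0.86894)/0.9505 = 1.96627
z = sin θ / κ = 0.49492/0.9505 = 0.52069
x = ρ cos φ = 1.96627 × cos(234.52°) = -1.14126
y = ρ sin φ = 1.96627 × sin(234.52°) = -1.60117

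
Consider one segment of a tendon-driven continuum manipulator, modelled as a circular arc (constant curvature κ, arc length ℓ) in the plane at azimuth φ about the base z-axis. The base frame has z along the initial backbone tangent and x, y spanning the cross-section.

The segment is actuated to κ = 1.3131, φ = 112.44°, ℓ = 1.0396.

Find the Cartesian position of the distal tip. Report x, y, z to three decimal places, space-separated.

θ = κ·ℓ = 1.3131 × 1.0396 = 1.36510 rad
ρ = (1 − cos θ)/κ = (1 − 0.20425)/1.3131 = 0.60601
z = sin θ / κ = 0.97892/1.3131 = 0.74550
x = ρ cos φ = 0.60601 × cos(112.44°) = -0.23132
y = ρ sin φ = 0.60601 × sin(112.44°) = 0.56012

-0.231 0.560 0.746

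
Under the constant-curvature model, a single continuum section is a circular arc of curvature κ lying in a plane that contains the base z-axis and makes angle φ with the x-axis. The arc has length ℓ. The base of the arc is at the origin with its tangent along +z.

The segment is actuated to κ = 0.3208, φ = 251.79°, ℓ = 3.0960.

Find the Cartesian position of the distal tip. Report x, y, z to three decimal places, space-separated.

θ = κ·ℓ = 0.3208 × 3.0960 = 0.99320 rad
ρ = (1 − cos θ)/κ = (1 − 0.54601)/0.3208 = 1.41517
z = sin θ / κ = 0.83778/0.3208 = 2.61152
x = ρ cos φ = 1.41517 × cos(251.79°) = -0.44224
y = ρ sin φ = 1.41517 × sin(251.79°) = -1.34429

-0.442 -1.344 2.612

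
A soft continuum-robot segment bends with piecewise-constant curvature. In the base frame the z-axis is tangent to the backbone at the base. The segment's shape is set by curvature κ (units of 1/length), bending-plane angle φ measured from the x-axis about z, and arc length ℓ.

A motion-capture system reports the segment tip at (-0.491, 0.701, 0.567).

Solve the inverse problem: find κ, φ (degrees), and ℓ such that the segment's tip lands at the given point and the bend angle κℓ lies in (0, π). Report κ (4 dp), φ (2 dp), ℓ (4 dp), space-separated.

1.6241 125.01 1.2139

ρ = √(x²+y²) = √(-0.491² + 0.701²) = 0.85585
φ = atan2(y, x) mod 360° = atan2(0.701, -0.491) = 125.0085°
|p|² = ρ² + z² = 0.85585² + 0.567² = 1.05397
κ = 2ρ / |p|² = 2×0.85585 / 1.05397 = 1.62405
θ = 2·atan2(ρ, z) = 2·atan2(0.85585, 0.567) = 1.97137 rad
ℓ = θ/κ = 1.97137/1.62405 = 1.21386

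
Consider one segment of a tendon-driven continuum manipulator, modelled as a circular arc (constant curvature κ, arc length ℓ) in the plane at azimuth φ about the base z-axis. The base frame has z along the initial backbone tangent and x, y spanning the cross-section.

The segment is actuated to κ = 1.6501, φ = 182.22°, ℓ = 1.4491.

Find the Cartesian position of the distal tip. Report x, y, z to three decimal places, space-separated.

θ = κ·ℓ = 1.6501 × 1.4491 = 2.39116 rad
ρ = (1 − cos θ)/κ = (1 − -0.73139)/1.6501 = 1.04927
z = sin θ / κ = 0.68196/1.6501 = 0.41328
x = ρ cos φ = 1.04927 × cos(182.22°) = -1.04848
y = ρ sin φ = 1.04927 × sin(182.22°) = -0.04065

-1.048 -0.041 0.413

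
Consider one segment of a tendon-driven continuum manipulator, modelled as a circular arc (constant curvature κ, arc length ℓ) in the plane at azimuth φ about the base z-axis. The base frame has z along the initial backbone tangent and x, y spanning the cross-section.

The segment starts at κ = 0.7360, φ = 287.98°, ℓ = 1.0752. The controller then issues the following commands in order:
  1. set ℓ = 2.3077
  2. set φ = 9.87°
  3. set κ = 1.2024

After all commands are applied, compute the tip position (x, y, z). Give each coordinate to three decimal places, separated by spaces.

1.584 0.276 0.298

initial: κ=0.7360, φ=287.98°, ℓ=1.0752
cmd 1: set ℓ=2.3077 → (κ,φ,ℓ)=(0.7360,287.98°,2.3077) → tip=(0.4728,-1.4569,1.3476)
cmd 2: set φ=9.87° → (κ,φ,ℓ)=(0.7360,9.87°,2.3077) → tip=(1.5090,0.2626,1.3476)
cmd 3: set κ=1.2024 → (κ,φ,ℓ)=(1.2024,9.87°,2.3077) → tip=(1.5842,0.2756,0.2983)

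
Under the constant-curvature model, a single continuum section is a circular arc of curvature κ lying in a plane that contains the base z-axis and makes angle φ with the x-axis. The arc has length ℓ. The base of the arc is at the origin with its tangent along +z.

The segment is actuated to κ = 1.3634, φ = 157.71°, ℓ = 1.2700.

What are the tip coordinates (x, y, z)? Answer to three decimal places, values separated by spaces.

-0.787 0.323 0.724

θ = κ·ℓ = 1.3634 × 1.2700 = 1.73152 rad
ρ = (1 − cos θ)/κ = (1 − -0.16003)/1.3634 = 0.85084
z = sin θ / κ = 0.98711/1.3634 = 0.72401
x = ρ cos φ = 0.85084 × cos(157.71°) = -0.78726
y = ρ sin φ = 0.85084 × sin(157.71°) = 0.32272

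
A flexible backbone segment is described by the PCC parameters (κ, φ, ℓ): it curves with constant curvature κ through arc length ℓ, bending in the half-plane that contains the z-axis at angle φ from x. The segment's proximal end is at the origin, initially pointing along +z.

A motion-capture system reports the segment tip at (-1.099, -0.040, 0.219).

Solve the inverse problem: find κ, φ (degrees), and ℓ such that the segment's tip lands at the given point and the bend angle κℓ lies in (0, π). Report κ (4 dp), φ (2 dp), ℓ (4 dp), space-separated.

1.7493 182.08 1.5712

ρ = √(x²+y²) = √(-1.099² + -0.040²) = 1.09973
φ = atan2(y, x) mod 360° = atan2(-0.040, -1.099) = 182.0845°
|p|² = ρ² + z² = 1.09973² + 0.219² = 1.25736
κ = 2ρ / |p|² = 2×1.09973 / 1.25736 = 1.74926
θ = 2·atan2(ρ, z) = 2·atan2(1.09973, 0.219) = 2.74846 rad
ℓ = θ/κ = 2.74846/1.74926 = 1.57121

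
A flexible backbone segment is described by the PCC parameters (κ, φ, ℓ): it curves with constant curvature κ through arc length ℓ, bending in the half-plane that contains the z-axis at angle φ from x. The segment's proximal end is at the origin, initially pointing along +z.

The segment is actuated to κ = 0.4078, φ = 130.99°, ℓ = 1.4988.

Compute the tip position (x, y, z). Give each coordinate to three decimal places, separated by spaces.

θ = κ·ℓ = 0.4078 × 1.4988 = 0.61121 rad
ρ = (1 − cos θ)/κ = (1 − 0.81895)/0.4078 = 0.44396
z = sin θ / κ = 0.57386/0.4078 = 1.40721
x = ρ cos φ = 0.44396 × cos(130.99°) = -0.29120
y = ρ sin φ = 0.44396 × sin(130.99°) = 0.33511

-0.291 0.335 1.407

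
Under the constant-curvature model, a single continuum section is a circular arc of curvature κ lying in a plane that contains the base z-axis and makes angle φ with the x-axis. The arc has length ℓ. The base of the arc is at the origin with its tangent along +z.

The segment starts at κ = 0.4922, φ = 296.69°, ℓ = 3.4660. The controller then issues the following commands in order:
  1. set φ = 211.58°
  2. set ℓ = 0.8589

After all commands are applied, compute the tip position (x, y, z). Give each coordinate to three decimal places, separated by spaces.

initial: κ=0.4922, φ=296.69°, ℓ=3.4660
cmd 1: set φ=211.58° → (κ,φ,ℓ)=(0.4922,211.58°,3.4660) → tip=(-1.9641,-1.2074,2.0132)
cmd 2: set ℓ=0.8589 → (κ,φ,ℓ)=(0.4922,211.58°,0.8589) → tip=(-0.1524,-0.0937,0.8335)

-0.152 -0.094 0.834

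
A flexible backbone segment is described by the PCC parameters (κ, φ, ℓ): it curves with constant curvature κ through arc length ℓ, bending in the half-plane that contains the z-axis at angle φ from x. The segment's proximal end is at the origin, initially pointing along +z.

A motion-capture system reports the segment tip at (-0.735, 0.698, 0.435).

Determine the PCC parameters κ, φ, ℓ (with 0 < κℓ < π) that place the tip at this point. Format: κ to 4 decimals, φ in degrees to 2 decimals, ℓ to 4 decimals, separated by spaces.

1.6662 136.48 1.3988

ρ = √(x²+y²) = √(-0.735² + 0.698²) = 1.01362
φ = atan2(y, x) mod 360° = atan2(0.698, -0.735) = 136.4790°
|p|² = ρ² + z² = 1.01362² + 0.435² = 1.21665
κ = 2ρ / |p|² = 2×1.01362 / 1.21665 = 1.66624
θ = 2·atan2(ρ, z) = 2·atan2(1.01362, 0.435) = 2.33082 rad
ℓ = θ/κ = 2.33082/1.66624 = 1.39885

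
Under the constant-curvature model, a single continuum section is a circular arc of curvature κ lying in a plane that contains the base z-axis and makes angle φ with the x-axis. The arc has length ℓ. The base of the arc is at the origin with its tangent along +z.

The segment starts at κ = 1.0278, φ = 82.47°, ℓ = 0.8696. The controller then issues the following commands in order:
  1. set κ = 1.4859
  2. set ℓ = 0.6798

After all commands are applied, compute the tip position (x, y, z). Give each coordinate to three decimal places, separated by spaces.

initial: κ=1.0278, φ=82.47°, ℓ=0.8696
cmd 1: set κ=1.4859 → (κ,φ,ℓ)=(1.4859,82.47°,0.8696) → tip=(0.0639,0.4837,0.6470)
cmd 2: set ℓ=0.6798 → (κ,φ,ℓ)=(1.4859,82.47°,0.6798) → tip=(0.0413,0.3124,0.5700)

0.041 0.312 0.570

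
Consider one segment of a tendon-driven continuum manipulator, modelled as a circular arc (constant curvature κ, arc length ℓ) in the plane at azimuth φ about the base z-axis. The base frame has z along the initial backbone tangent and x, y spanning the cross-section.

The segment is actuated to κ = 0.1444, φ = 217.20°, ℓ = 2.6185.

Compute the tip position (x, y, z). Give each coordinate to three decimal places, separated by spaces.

θ = κ·ℓ = 0.1444 × 2.6185 = 0.37811 rad
ρ = (1 − cos θ)/κ = (1 − 0.92936)/0.1444 = 0.48917
z = sin θ / κ = 0.36917/0.1444 = 2.55655
x = ρ cos φ = 0.48917 × cos(217.20°) = -0.38964
y = ρ sin φ = 0.48917 × sin(217.20°) = -0.29575

-0.390 -0.296 2.557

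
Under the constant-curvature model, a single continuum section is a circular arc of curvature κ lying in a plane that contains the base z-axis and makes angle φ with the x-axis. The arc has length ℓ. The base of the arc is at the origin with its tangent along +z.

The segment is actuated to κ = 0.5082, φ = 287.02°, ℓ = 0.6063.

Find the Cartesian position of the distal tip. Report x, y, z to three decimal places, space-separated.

0.027 -0.089 0.597

θ = κ·ℓ = 0.5082 × 0.6063 = 0.30812 rad
ρ = (1 − cos θ)/κ = (1 − 0.95290)/0.5082 = 0.09267
z = sin θ / κ = 0.30327/0.5082 = 0.59675
x = ρ cos φ = 0.09267 × cos(287.02°) = 0.02713
y = ρ sin φ = 0.09267 × sin(287.02°) = -0.08861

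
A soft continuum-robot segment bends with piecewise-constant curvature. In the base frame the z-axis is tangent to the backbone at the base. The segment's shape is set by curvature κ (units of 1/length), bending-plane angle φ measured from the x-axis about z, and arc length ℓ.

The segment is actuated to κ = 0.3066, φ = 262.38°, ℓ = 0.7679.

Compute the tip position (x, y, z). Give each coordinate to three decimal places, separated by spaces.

-0.012 -0.089 0.761

θ = κ·ℓ = 0.3066 × 0.7679 = 0.23544 rad
ρ = (1 − cos θ)/κ = (1 − 0.97241)/0.3066 = 0.08998
z = sin θ / κ = 0.23327/0.3066 = 0.76083
x = ρ cos φ = 0.08998 × cos(262.38°) = -0.01193
y = ρ sin φ = 0.08998 × sin(262.38°) = -0.08919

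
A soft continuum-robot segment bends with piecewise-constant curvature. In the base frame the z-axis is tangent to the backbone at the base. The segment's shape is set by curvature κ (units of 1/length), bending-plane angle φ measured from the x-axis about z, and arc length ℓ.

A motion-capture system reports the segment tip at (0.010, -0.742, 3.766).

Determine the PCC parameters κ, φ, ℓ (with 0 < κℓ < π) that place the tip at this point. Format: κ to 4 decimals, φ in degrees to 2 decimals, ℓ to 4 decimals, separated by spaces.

0.1007 270.77 3.8627

ρ = √(x²+y²) = √(0.010² + -0.742²) = 0.74207
φ = atan2(y, x) mod 360° = atan2(-0.742, 0.010) = 270.7721°
|p|² = ρ² + z² = 0.74207² + 3.766² = 14.73342
κ = 2ρ / |p|² = 2×0.74207 / 14.73342 = 0.10073
θ = 2·atan2(ρ, z) = 2·atan2(0.74207, 3.766) = 0.38910 rad
ℓ = θ/κ = 0.38910/0.10073 = 3.86274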